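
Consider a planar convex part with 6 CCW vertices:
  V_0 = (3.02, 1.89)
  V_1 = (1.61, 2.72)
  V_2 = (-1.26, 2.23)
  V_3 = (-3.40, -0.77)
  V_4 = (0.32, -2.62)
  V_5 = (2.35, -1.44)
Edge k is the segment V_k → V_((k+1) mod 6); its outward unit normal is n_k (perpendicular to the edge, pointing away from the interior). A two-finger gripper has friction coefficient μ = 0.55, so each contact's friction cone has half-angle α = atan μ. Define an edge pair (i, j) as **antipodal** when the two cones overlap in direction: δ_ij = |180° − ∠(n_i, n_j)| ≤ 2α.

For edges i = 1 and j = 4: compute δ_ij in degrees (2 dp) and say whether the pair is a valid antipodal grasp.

α = atan 0.55 = 28.81°;  2α = 57.62°
edge 1: e_1 = (-2.87, -0.49);  n_1 = (-0.1683, +0.9857)
edge 4: e_4 = (+2.03, +1.18);  n_4 = (+0.5025, -0.8646)
∠(n_1, n_4) = 159.52°
δ = |180° − 159.52°| = 20.48°
20.48° ≤ 2α = 57.62°  →  valid

δ = 20.48°, valid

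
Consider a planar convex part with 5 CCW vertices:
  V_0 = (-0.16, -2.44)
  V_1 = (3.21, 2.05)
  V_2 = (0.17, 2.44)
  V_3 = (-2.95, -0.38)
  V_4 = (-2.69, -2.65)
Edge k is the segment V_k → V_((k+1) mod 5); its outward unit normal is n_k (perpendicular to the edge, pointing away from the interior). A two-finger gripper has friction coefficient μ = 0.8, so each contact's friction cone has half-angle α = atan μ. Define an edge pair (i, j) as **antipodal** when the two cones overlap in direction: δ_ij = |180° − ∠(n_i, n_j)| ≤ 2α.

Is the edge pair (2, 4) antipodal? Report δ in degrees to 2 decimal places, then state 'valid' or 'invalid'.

δ = 37.36°, valid

α = atan 0.8 = 38.66°;  2α = 77.32°
edge 2: e_2 = (-3.12, -2.82);  n_2 = (-0.6705, +0.7419)
edge 4: e_4 = (+2.53, +0.21);  n_4 = (+0.0827, -0.9966)
∠(n_2, n_4) = 142.64°
δ = |180° − 142.64°| = 37.36°
37.36° ≤ 2α = 77.32°  →  valid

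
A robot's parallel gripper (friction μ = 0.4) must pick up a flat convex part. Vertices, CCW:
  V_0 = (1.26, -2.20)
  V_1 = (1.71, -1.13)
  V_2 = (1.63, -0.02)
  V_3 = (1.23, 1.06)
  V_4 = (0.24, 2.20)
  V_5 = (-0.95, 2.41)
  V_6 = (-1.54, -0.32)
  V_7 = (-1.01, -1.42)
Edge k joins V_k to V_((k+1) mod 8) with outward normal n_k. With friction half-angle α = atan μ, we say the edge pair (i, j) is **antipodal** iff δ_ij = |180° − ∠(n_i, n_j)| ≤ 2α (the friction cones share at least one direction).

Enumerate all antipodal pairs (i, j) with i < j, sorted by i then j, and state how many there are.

count = 8; pairs: (0,5), (1,5), (1,6), (2,5), (2,6), (3,6), (3,7), (4,7)

α = atan 0.4 = 21.80°;  2α = 43.60°
n_0 = (+0.9218, -0.3877)
n_1 = (+0.9974, +0.0719)
n_2 = (+0.9377, +0.3473)
n_3 = (+0.7550, +0.6557)
n_4 = (+0.1738, +0.9848)
n_5 = (-0.9774, +0.2112)
n_6 = (-0.9009, -0.4341)
n_7 = (-0.3250, -0.9457)
  (0,1): δ = 153.07°  ·
  (0,2): δ = 136.87°  ·
  (0,3): δ = 116.22°  ·
  (0,4): δ = 77.20°  ·
  (0,5): δ = 10.61°  ✓
  (0,6): δ = 48.54°  ·
  (0,7): δ = 93.85°  ·
  (1,2): δ = 163.80°  ·
  (1,3): δ = 143.15°  ·
  (1,4): δ = 104.13°  ·
  (1,5): δ = 16.32°  ✓
  (1,6): δ = 21.60°  ✓
  (1,7): δ = 66.91°  ·
  (2,3): δ = 159.35°  ·
  (2,4): δ = 120.33°  ·
  (2,5): δ = 32.52°  ✓
  (2,6): δ = 5.40°  ✓
  (2,7): δ = 50.71°  ·
  (3,4): δ = 140.98°  ·
  (3,5): δ = 53.17°  ·
  (3,6): δ = 15.25°  ✓
  (3,7): δ = 30.06°  ✓
  (4,5): δ = 92.19°  ·
  (4,6): δ = 54.27°  ·
  (4,7): δ = 8.96°  ✓
  (5,6): δ = 142.08°  ·
  (5,7): δ = 96.77°  ·
  (6,7): δ = 134.69°  ·
antipodal pairs: 8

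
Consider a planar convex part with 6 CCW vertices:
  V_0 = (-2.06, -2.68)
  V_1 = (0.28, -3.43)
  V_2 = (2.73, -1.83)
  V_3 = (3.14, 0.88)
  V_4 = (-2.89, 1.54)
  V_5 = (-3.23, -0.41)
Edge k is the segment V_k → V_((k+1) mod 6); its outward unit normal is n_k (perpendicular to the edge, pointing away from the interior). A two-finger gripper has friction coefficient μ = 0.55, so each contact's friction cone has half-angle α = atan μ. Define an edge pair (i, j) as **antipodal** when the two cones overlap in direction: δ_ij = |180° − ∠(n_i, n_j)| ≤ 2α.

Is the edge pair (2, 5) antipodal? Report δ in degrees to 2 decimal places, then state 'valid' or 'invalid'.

α = atan 0.55 = 28.81°;  2α = 57.62°
edge 2: e_2 = (+0.41, +2.71);  n_2 = (+0.9887, -0.1496)
edge 5: e_5 = (+1.17, -2.27);  n_5 = (-0.8889, -0.4581)
∠(n_2, n_5) = 144.13°
δ = |180° − 144.13°| = 35.87°
35.87° ≤ 2α = 57.62°  →  valid

δ = 35.87°, valid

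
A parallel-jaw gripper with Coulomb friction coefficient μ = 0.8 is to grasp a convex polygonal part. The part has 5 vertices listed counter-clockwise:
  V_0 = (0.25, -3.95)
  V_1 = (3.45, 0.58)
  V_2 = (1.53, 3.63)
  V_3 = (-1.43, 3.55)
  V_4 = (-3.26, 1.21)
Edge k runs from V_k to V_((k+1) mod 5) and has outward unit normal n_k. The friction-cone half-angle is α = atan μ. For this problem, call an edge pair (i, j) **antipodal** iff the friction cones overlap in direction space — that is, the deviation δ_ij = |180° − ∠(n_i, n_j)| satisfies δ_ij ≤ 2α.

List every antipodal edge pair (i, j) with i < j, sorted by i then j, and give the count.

α = atan 0.8 = 38.66°;  2α = 77.32°
n_0 = (+0.8168, -0.5770)
n_1 = (+0.8463, +0.5327)
n_2 = (-0.0270, +0.9996)
n_3 = (-0.7877, +0.6160)
n_4 = (-0.8268, -0.5624)
  (0,1): δ = 112.57°  ·
  (0,2): δ = 53.21°  ✓
  (0,3): δ = 2.79°  ✓
  (0,4): δ = 69.46°  ✓
  (1,2): δ = 120.64°  ·
  (1,3): δ = 70.22°  ✓
  (1,4): δ = 2.03°  ✓
  (2,3): δ = 129.58°  ·
  (2,4): δ = 57.32°  ✓
  (3,4): δ = 107.75°  ·
antipodal pairs: 6

count = 6; pairs: (0,2), (0,3), (0,4), (1,3), (1,4), (2,4)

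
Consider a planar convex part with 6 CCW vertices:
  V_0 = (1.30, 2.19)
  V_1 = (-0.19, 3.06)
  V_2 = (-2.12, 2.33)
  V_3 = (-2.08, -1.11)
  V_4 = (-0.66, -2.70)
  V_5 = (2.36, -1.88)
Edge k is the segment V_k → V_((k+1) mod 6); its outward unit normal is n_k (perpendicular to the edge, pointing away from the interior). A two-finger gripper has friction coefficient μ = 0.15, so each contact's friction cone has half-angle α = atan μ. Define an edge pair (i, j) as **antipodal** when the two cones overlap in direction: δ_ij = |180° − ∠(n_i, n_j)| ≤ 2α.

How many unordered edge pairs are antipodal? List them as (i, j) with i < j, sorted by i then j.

α = atan 0.15 = 8.53°;  2α = 17.06°
n_0 = (+0.5042, +0.8636)
n_1 = (-0.3538, +0.9353)
n_2 = (-0.9999, -0.0116)
n_3 = (-0.7459, -0.6661)
n_4 = (+0.2620, -0.9651)
n_5 = (+0.9677, +0.2520)
  (0,1): δ = 129.00°  ·
  (0,2): δ = 59.05°  ·
  (0,3): δ = 17.95°  ·
  (0,4): δ = 45.47°  ·
  (0,5): δ = 134.88°  ·
  (1,2): δ = 110.05°  ·
  (1,3): δ = 68.95°  ·
  (1,4): δ = 5.53°  ✓
  (1,5): δ = 83.88°  ·
  (2,3): δ = 138.90°  ·
  (2,4): δ = 75.48°  ·
  (2,5): δ = 13.93°  ✓
  (3,4): δ = 116.58°  ·
  (3,5): δ = 27.17°  ·
  (4,5): δ = 90.59°  ·
antipodal pairs: 2

count = 2; pairs: (1,4), (2,5)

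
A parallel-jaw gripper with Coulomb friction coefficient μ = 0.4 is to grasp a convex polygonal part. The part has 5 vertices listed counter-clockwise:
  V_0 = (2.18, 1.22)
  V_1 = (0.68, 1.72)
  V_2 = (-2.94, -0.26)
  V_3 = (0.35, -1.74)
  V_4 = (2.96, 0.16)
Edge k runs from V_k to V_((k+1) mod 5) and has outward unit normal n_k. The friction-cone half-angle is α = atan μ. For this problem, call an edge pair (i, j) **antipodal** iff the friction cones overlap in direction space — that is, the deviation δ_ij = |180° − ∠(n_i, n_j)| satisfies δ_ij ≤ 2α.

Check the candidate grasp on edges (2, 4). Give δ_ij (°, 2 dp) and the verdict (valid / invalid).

α = atan 0.4 = 21.80°;  2α = 43.60°
edge 2: e_2 = (+3.29, -1.48);  n_2 = (-0.4102, -0.9120)
edge 4: e_4 = (-0.78, +1.06);  n_4 = (+0.8054, +0.5927)
∠(n_2, n_4) = 150.57°
δ = |180° − 150.57°| = 29.43°
29.43° ≤ 2α = 43.60°  →  valid

δ = 29.43°, valid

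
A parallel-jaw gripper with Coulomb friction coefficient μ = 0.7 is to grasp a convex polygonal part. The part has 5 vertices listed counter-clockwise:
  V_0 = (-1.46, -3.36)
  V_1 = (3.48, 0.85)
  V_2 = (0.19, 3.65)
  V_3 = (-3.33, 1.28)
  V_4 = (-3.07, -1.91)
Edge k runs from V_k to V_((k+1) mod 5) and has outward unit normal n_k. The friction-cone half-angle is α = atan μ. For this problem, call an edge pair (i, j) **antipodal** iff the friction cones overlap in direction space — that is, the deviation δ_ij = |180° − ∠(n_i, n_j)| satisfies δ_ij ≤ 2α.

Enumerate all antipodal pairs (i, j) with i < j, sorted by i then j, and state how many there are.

α = atan 0.7 = 34.99°;  2α = 69.98°
n_0 = (+0.6486, -0.7611)
n_1 = (+0.6481, +0.7615)
n_2 = (-0.5585, +0.8295)
n_3 = (-0.9967, -0.0812)
n_4 = (-0.6692, -0.7431)
  (0,1): δ = 80.84°  ·
  (0,2): δ = 6.49°  ✓
  (0,3): δ = 54.22°  ✓
  (0,4): δ = 97.55°  ·
  (1,2): δ = 105.65°  ·
  (1,3): δ = 44.94°  ✓
  (1,4): δ = 1.61°  ✓
  (2,3): δ = 119.29°  ·
  (2,4): δ = 75.96°  ·
  (3,4): δ = 136.67°  ·
antipodal pairs: 4

count = 4; pairs: (0,2), (0,3), (1,3), (1,4)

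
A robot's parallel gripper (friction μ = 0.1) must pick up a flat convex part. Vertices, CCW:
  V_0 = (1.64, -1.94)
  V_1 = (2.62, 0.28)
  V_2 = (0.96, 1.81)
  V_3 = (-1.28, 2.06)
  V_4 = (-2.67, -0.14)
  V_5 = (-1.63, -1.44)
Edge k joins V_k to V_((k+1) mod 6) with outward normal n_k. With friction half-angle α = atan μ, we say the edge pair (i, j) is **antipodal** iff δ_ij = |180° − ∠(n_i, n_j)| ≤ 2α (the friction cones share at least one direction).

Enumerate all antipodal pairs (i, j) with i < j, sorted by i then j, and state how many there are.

count = 3; pairs: (0,3), (1,4), (2,5)

α = atan 0.1 = 5.71°;  2α = 11.42°
n_0 = (+0.9148, -0.4038)
n_1 = (+0.6777, +0.7353)
n_2 = (+0.1109, +0.9938)
n_3 = (-0.8454, +0.5341)
n_4 = (-0.7809, -0.6247)
n_5 = (-0.1511, -0.9885)
  (0,1): δ = 108.85°  ·
  (0,2): δ = 72.55°  ·
  (0,3): δ = 8.47°  ✓
  (0,4): δ = 62.48°  ·
  (0,5): δ = 105.13°  ·
  (1,2): δ = 143.70°  ·
  (1,3): δ = 79.62°  ·
  (1,4): δ = 8.67°  ✓
  (1,5): δ = 33.97°  ·
  (2,3): δ = 115.92°  ·
  (2,4): δ = 44.97°  ·
  (2,5): δ = 2.33°  ✓
  (3,4): δ = 109.05°  ·
  (3,5): δ = 66.41°  ·
  (4,5): δ = 137.35°  ·
antipodal pairs: 3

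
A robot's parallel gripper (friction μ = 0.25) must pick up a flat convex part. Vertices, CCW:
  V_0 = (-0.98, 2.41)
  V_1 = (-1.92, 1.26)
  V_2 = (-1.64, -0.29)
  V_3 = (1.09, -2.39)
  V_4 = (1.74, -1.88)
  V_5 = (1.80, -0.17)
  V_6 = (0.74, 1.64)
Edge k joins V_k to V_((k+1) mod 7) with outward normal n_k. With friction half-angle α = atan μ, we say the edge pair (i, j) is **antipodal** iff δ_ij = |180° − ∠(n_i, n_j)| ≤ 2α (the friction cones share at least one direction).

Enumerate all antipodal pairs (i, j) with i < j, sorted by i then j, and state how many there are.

count = 5; pairs: (0,3), (1,4), (1,5), (2,5), (2,6)

α = atan 0.25 = 14.04°;  2α = 28.07°
n_0 = (-0.7743, +0.6329)
n_1 = (-0.9841, -0.1778)
n_2 = (-0.6097, -0.7926)
n_3 = (+0.6173, -0.7867)
n_4 = (+0.9994, -0.0351)
n_5 = (+0.8629, +0.5054)
n_6 = (+0.4086, +0.9127)
  (0,1): δ = 130.50°  ·
  (0,2): δ = 88.31°  ·
  (0,3): δ = 12.62°  ✓
  (0,4): δ = 37.25°  ·
  (0,5): δ = 69.62°  ·
  (0,6): δ = 105.15°  ·
  (1,2): δ = 137.81°  ·
  (1,3): δ = 62.12°  ·
  (1,4): δ = 12.25°  ✓
  (1,5): δ = 20.11°  ✓
  (1,6): δ = 55.64°  ·
  (2,3): δ = 104.31°  ·
  (2,4): δ = 54.44°  ·
  (2,5): δ = 22.08°  ✓
  (2,6): δ = 13.45°  ✓
  (3,4): δ = 130.13°  ·
  (3,5): δ = 97.76°  ·
  (3,6): δ = 62.24°  ·
  (4,5): δ = 147.64°  ·
  (4,6): δ = 112.11°  ·
  (5,6): δ = 144.47°  ·
antipodal pairs: 5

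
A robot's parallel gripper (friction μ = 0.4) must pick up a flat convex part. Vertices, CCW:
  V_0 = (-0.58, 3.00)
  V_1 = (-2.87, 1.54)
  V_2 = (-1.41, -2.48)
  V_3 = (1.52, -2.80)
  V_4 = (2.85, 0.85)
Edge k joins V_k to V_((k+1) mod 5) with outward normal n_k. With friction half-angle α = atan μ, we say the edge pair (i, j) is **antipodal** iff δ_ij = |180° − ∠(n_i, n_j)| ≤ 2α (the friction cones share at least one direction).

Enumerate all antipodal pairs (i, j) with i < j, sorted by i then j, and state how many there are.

α = atan 0.4 = 21.80°;  2α = 43.60°
n_0 = (-0.5376, +0.8432)
n_1 = (-0.9399, -0.3414)
n_2 = (-0.1086, -0.9941)
n_3 = (+0.9396, -0.3424)
n_4 = (+0.5311, +0.8473)
  (0,1): δ = 102.56°  ·
  (0,2): δ = 38.75°  ✓
  (0,3): δ = 37.46°  ✓
  (0,4): δ = 115.40°  ·
  (1,2): δ = 116.19°  ·
  (1,3): δ = 39.98°  ✓
  (1,4): δ = 37.96°  ✓
  (2,3): δ = 103.79°  ·
  (2,4): δ = 25.85°  ✓
  (3,4): δ = 102.06°  ·
antipodal pairs: 5

count = 5; pairs: (0,2), (0,3), (1,3), (1,4), (2,4)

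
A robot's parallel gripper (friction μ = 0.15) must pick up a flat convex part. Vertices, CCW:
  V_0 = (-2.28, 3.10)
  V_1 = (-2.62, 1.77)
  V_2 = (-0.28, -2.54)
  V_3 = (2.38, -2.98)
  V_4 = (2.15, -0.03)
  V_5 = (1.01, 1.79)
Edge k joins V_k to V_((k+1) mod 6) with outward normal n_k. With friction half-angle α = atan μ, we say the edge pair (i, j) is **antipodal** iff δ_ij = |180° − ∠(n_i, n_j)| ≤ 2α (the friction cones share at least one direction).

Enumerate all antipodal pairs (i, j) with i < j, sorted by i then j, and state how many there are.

count = 2; pairs: (1,4), (2,5)

α = atan 0.15 = 8.53°;  2α = 17.06°
n_0 = (-0.9688, +0.2477)
n_1 = (-0.8788, -0.4771)
n_2 = (-0.1632, -0.9866)
n_3 = (+0.9970, +0.0777)
n_4 = (+0.8475, +0.5308)
n_5 = (+0.3699, +0.9291)
  (0,1): δ = 137.16°  ·
  (0,2): δ = 85.05°  ·
  (0,3): δ = 18.80°  ·
  (0,4): δ = 46.40°  ·
  (0,5): δ = 82.63°  ·
  (1,2): δ = 127.89°  ·
  (1,3): δ = 24.04°  ·
  (1,4): δ = 3.56°  ✓
  (1,5): δ = 39.79°  ·
  (2,3): δ = 76.15°  ·
  (2,4): δ = 48.55°  ·
  (2,5): δ = 12.32°  ✓
  (3,4): δ = 152.40°  ·
  (3,5): δ = 116.17°  ·
  (4,5): δ = 143.77°  ·
antipodal pairs: 2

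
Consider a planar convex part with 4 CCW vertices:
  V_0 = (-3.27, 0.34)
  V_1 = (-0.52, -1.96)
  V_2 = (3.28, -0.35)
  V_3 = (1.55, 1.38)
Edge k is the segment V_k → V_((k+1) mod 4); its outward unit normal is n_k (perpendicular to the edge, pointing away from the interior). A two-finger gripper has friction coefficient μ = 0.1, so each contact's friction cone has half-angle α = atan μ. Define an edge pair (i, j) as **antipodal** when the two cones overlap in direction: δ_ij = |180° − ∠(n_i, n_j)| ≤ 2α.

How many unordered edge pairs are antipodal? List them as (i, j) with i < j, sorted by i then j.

count = 2; pairs: (0,2), (1,3)

α = atan 0.1 = 5.71°;  2α = 11.42°
n_0 = (-0.6416, -0.7671)
n_1 = (+0.3901, -0.9208)
n_2 = (+0.7071, +0.7071)
n_3 = (-0.2109, +0.9775)
  (0,1): δ = 117.13°  ·
  (0,2): δ = 5.09°  ✓
  (0,3): δ = 52.08°  ·
  (1,2): δ = 67.96°  ·
  (1,3): δ = 10.79°  ✓
  (2,3): δ = 122.82°  ·
antipodal pairs: 2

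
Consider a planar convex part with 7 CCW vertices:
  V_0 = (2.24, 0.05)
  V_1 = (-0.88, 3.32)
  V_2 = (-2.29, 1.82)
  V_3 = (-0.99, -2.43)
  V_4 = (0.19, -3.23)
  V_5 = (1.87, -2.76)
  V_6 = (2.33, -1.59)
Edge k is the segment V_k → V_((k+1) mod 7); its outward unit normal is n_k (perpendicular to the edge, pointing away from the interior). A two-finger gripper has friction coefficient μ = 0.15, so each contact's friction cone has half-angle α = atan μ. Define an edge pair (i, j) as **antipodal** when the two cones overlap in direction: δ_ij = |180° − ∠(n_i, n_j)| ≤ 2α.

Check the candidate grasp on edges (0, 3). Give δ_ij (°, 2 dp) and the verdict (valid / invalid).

α = atan 0.15 = 8.53°;  2α = 17.06°
edge 0: e_0 = (-3.12, +3.27);  n_0 = (+0.7235, +0.6903)
edge 3: e_3 = (+1.18, -0.80);  n_3 = (-0.5612, -0.8277)
∠(n_0, n_3) = 167.79°
δ = |180° − 167.79°| = 12.21°
12.21° ≤ 2α = 17.06°  →  valid

δ = 12.21°, valid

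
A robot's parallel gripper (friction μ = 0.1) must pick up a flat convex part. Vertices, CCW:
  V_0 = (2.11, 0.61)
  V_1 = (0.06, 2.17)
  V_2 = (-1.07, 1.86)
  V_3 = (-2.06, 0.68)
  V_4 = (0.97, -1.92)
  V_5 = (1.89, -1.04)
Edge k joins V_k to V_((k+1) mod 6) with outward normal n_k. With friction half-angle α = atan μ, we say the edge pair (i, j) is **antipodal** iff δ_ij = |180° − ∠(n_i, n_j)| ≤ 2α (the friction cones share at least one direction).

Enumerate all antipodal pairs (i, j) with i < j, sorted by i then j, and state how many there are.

count = 2; pairs: (0,3), (2,4)

α = atan 0.1 = 5.71°;  2α = 11.42°
n_0 = (+0.6056, +0.7958)
n_1 = (-0.2646, +0.9644)
n_2 = (-0.7661, +0.6427)
n_3 = (-0.6512, -0.7589)
n_4 = (+0.6912, -0.7226)
n_5 = (+0.9912, -0.1322)
  (0,1): δ = 127.39°  ·
  (0,2): δ = 92.73°  ·
  (0,3): δ = 3.36°  ✓
  (0,4): δ = 81.00°  ·
  (0,5): δ = 119.68°  ·
  (1,2): δ = 145.34°  ·
  (1,3): δ = 55.97°  ·
  (1,4): δ = 28.39°  ·
  (1,5): δ = 67.06°  ·
  (2,3): δ = 90.64°  ·
  (2,4): δ = 6.28°  ✓
  (2,5): δ = 32.40°  ·
  (3,4): δ = 95.64°  ·
  (3,5): δ = 56.96°  ·
  (4,5): δ = 141.32°  ·
antipodal pairs: 2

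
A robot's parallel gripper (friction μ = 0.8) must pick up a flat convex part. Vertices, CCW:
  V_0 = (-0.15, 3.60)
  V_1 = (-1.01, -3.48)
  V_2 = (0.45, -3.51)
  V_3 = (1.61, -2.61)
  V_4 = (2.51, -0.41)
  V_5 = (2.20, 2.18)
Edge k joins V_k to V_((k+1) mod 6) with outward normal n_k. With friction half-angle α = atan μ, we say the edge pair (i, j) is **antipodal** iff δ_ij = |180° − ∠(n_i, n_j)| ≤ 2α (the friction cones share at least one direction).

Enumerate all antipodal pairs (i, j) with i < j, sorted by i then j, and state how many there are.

α = atan 0.8 = 38.66°;  2α = 77.32°
n_0 = (-0.9927, +0.1206)
n_1 = (-0.0205, -0.9998)
n_2 = (+0.6130, -0.7901)
n_3 = (+0.9255, -0.3786)
n_4 = (+0.9929, +0.1188)
n_5 = (+0.5172, +0.8559)
  (0,1): δ = 84.25°  ·
  (0,2): δ = 45.27°  ✓
  (0,3): δ = 15.32°  ✓
  (0,4): δ = 13.75°  ✓
  (0,5): δ = 65.78°  ✓
  (1,2): δ = 141.02°  ·
  (1,3): δ = 111.07°  ·
  (1,4): δ = 82.00°  ·
  (1,5): δ = 29.97°  ✓
  (2,3): δ = 150.06°  ·
  (2,4): δ = 120.98°  ·
  (2,5): δ = 68.95°  ✓
  (3,4): δ = 150.93°  ·
  (3,5): δ = 98.89°  ·
  (4,5): δ = 127.97°  ·
antipodal pairs: 6

count = 6; pairs: (0,2), (0,3), (0,4), (0,5), (1,5), (2,5)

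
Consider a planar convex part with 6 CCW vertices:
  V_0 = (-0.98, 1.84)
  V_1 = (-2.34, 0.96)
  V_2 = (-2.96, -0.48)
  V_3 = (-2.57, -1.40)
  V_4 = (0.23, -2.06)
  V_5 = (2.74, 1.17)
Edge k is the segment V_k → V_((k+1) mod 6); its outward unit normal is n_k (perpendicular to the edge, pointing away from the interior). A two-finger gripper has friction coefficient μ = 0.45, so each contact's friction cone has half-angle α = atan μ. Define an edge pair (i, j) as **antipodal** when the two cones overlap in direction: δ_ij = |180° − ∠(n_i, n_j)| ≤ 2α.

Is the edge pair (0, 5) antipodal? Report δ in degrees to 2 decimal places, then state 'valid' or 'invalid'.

δ = 136.88°, invalid

α = atan 0.45 = 24.23°;  2α = 48.46°
edge 0: e_0 = (-1.36, -0.88);  n_0 = (-0.5433, +0.8396)
edge 5: e_5 = (-3.72, +0.67);  n_5 = (+0.1773, +0.9842)
∠(n_0, n_5) = 43.12°
δ = |180° − 43.12°| = 136.88°
136.88° > 2α = 48.46°  →  invalid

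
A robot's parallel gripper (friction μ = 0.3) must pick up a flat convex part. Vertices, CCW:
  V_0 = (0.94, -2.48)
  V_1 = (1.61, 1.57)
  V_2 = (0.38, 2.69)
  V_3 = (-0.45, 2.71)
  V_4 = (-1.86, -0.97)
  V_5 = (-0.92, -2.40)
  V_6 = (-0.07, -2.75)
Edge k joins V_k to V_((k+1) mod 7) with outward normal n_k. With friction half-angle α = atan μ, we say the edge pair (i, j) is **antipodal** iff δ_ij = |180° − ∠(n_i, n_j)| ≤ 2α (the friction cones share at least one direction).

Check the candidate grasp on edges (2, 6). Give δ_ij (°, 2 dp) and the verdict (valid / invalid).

δ = 16.35°, valid

α = atan 0.3 = 16.70°;  2α = 33.40°
edge 2: e_2 = (-0.83, +0.02);  n_2 = (+0.0241, +0.9997)
edge 6: e_6 = (+1.01, +0.27);  n_6 = (+0.2583, -0.9661)
∠(n_2, n_6) = 163.65°
δ = |180° − 163.65°| = 16.35°
16.35° ≤ 2α = 33.40°  →  valid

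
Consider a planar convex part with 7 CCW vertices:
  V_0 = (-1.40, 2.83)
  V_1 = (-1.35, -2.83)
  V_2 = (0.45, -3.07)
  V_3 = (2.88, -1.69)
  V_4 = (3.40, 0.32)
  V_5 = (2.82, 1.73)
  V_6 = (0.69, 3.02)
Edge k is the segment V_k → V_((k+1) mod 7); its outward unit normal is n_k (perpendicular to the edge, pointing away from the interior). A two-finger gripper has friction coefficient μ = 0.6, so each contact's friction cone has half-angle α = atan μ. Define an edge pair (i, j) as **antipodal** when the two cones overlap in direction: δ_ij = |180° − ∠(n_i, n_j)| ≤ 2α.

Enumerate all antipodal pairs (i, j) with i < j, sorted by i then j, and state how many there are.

count = 9; pairs: (0,2), (0,3), (0,4), (0,5), (1,4), (1,5), (1,6), (2,5), (2,6)

α = atan 0.6 = 30.96°;  2α = 61.93°
n_0 = (-1.0000, -0.0088)
n_1 = (-0.1322, -0.9912)
n_2 = (+0.4938, -0.8696)
n_3 = (+0.9681, -0.2505)
n_4 = (+0.9248, +0.3804)
n_5 = (+0.5180, +0.8554)
n_6 = (-0.0905, +0.9959)
  (0,1): δ = 98.10°  ·
  (0,2): δ = 60.91°  ✓
  (0,3): δ = 15.01°  ✓
  (0,4): δ = 21.85°  ✓
  (0,5): δ = 58.29°  ✓
  (0,6): δ = 94.69°  ·
  (1,2): δ = 142.81°  ·
  (1,3): δ = 96.91°  ·
  (1,4): δ = 60.05°  ✓
  (1,5): δ = 23.61°  ✓
  (1,6): δ = 12.79°  ✓
  (2,3): δ = 134.10°  ·
  (2,4): δ = 97.23°  ·
  (2,5): δ = 60.79°  ✓
  (2,6): δ = 24.40°  ✓
  (3,4): δ = 143.14°  ·
  (3,5): δ = 106.70°  ·
  (3,6): δ = 70.30°  ·
  (4,5): δ = 143.56°  ·
  (4,6): δ = 107.17°  ·
  (5,6): δ = 143.61°  ·
antipodal pairs: 9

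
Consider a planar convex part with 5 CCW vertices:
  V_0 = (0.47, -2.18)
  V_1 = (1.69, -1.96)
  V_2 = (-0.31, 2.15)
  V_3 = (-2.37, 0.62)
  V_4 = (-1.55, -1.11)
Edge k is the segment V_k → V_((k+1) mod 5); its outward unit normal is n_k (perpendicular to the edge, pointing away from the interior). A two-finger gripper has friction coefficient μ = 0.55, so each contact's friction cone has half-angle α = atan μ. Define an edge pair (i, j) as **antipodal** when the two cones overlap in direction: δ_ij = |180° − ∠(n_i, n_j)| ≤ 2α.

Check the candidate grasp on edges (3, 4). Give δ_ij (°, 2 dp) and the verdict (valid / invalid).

α = atan 0.55 = 28.81°;  2α = 57.62°
edge 3: e_3 = (+0.82, -1.73);  n_3 = (-0.9036, -0.4283)
edge 4: e_4 = (+2.02, -1.07);  n_4 = (-0.4681, -0.8837)
∠(n_3, n_4) = 36.73°
δ = |180° − 36.73°| = 143.27°
143.27° > 2α = 57.62°  →  invalid

δ = 143.27°, invalid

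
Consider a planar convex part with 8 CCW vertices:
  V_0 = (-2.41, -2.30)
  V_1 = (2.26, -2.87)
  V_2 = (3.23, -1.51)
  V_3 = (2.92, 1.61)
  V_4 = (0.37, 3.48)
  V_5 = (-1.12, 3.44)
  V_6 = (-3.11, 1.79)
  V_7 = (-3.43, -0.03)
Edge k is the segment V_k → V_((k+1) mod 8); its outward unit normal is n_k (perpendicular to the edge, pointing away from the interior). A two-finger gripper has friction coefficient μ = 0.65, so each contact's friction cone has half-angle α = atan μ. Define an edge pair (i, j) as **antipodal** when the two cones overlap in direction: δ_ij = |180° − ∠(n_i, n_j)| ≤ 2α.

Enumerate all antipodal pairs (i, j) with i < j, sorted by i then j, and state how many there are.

α = atan 0.65 = 33.02°;  2α = 66.05°
n_0 = (-0.1212, -0.9926)
n_1 = (+0.8141, -0.5807)
n_2 = (+0.9951, +0.0989)
n_3 = (+0.5914, +0.8064)
n_4 = (-0.0268, +0.9996)
n_5 = (-0.6383, +0.7698)
n_6 = (-0.9849, +0.1732)
n_7 = (-0.9121, -0.4099)
  (0,1): δ = 118.54°  ·
  (0,2): δ = 77.37°  ·
  (0,3): δ = 29.29°  ✓
  (0,4): δ = 8.50°  ✓
  (0,5): δ = 46.62°  ✓
  (0,6): δ = 86.99°  ·
  (0,7): δ = 121.16°  ·
  (1,2): δ = 138.83°  ·
  (1,3): δ = 90.76°  ·
  (1,4): δ = 52.96°  ✓
  (1,5): δ = 14.84°  ✓
  (1,6): δ = 25.53°  ✓
  (1,7): δ = 59.69°  ✓
  (2,3): δ = 131.93°  ·
  (2,4): δ = 94.14°  ·
  (2,5): δ = 56.01°  ✓
  (2,6): δ = 15.65°  ✓
  (2,7): δ = 18.52°  ✓
  (3,4): δ = 142.21°  ·
  (3,5): δ = 104.08°  ·
  (3,6): δ = 63.72°  ✓
  (3,7): δ = 29.55°  ✓
  (4,5): δ = 141.87°  ·
  (4,6): δ = 101.51°  ·
  (4,7): δ = 67.34°  ·
  (5,6): δ = 139.64°  ·
  (5,7): δ = 105.47°  ·
  (6,7): δ = 145.83°  ·
antipodal pairs: 12

count = 12; pairs: (0,3), (0,4), (0,5), (1,4), (1,5), (1,6), (1,7), (2,5), (2,6), (2,7), (3,6), (3,7)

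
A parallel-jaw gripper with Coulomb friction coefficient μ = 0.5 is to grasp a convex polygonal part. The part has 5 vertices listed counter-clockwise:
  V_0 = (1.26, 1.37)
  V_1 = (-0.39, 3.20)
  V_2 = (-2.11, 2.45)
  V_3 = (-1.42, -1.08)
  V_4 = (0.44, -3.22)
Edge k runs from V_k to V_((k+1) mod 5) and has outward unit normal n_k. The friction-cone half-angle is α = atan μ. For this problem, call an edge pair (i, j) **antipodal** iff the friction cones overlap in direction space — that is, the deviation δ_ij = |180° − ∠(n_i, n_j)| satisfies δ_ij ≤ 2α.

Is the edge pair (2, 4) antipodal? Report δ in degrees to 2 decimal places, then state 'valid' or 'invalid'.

α = atan 0.5 = 26.57°;  2α = 53.13°
edge 2: e_2 = (+0.69, -3.53);  n_2 = (-0.9814, -0.1918)
edge 4: e_4 = (+0.82, +4.59);  n_4 = (+0.9844, -0.1759)
∠(n_2, n_4) = 158.81°
δ = |180° − 158.81°| = 21.19°
21.19° ≤ 2α = 53.13°  →  valid

δ = 21.19°, valid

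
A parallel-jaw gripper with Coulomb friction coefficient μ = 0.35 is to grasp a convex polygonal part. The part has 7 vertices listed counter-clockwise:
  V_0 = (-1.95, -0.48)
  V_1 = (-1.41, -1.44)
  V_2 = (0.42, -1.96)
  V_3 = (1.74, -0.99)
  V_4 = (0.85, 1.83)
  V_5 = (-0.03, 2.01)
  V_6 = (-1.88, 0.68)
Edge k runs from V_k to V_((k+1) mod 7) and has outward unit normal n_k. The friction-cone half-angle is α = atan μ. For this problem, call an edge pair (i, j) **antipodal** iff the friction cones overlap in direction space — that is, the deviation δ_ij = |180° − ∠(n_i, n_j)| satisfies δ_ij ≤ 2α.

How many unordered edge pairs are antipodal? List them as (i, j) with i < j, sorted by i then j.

count = 4; pairs: (0,3), (1,4), (2,5), (3,6)

α = atan 0.35 = 19.29°;  2α = 38.58°
n_0 = (-0.8716, -0.4903)
n_1 = (-0.2733, -0.9619)
n_2 = (+0.5922, -0.8058)
n_3 = (+0.9536, +0.3010)
n_4 = (+0.2004, +0.9797)
n_5 = (-0.5837, +0.8120)
n_6 = (-0.9982, +0.0602)
  (0,1): δ = 135.22°  ·
  (0,2): δ = 83.05°  ·
  (0,3): δ = 11.84°  ✓
  (0,4): δ = 49.08°  ·
  (0,5): δ = 96.36°  ·
  (0,6): δ = 147.19°  ·
  (1,2): δ = 127.83°  ·
  (1,3): δ = 56.62°  ·
  (1,4): δ = 4.30°  ✓
  (1,5): δ = 51.58°  ·
  (1,6): δ = 102.41°  ·
  (2,3): δ = 108.79°  ·
  (2,4): δ = 47.87°  ·
  (2,5): δ = 0.60°  ✓
  (2,6): δ = 50.24°  ·
  (3,4): δ = 119.08°  ·
  (3,5): δ = 71.80°  ·
  (3,6): δ = 20.97°  ✓
  (4,5): δ = 132.73°  ·
  (4,6): δ = 81.89°  ·
  (5,6): δ = 129.17°  ·
antipodal pairs: 4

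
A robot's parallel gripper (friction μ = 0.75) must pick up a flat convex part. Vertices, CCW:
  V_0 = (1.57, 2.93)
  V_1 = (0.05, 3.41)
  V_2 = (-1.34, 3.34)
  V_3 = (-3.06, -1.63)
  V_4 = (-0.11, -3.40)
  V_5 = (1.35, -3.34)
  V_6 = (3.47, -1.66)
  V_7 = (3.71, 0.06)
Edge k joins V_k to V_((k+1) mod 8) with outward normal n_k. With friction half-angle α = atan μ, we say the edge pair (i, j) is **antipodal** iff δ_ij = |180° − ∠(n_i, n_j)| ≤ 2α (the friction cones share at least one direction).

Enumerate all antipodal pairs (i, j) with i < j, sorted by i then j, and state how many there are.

α = atan 0.75 = 36.87°;  2α = 73.74°
n_0 = (+0.3011, +0.9536)
n_1 = (-0.0503, +0.9987)
n_2 = (-0.9450, +0.3270)
n_3 = (-0.5145, -0.8575)
n_4 = (+0.0411, -0.9992)
n_5 = (+0.6211, -0.7837)
n_6 = (+0.9904, -0.1382)
n_7 = (+0.8017, +0.5978)
  (0,1): δ = 159.59°  ·
  (0,2): δ = 91.56°  ·
  (0,3): δ = 13.44°  ✓
  (0,4): δ = 19.88°  ✓
  (0,5): δ = 55.92°  ✓
  (0,6): δ = 99.58°  ·
  (0,7): δ = 144.24°  ·
  (1,2): δ = 111.97°  ·
  (1,3): δ = 33.85°  ✓
  (1,4): δ = 0.53°  ✓
  (1,5): δ = 35.51°  ✓
  (1,6): δ = 79.17°  ·
  (1,7): δ = 123.83°  ·
  (2,3): δ = 101.87°  ·
  (2,4): δ = 68.56°  ✓
  (2,5): δ = 32.52°  ✓
  (2,6): δ = 11.15°  ✓
  (2,7): δ = 55.80°  ✓
  (3,4): δ = 146.68°  ·
  (3,5): δ = 110.64°  ·
  (3,6): δ = 66.98°  ✓
  (3,7): δ = 22.33°  ✓
  (4,5): δ = 143.96°  ·
  (4,6): δ = 100.30°  ·
  (4,7): δ = 55.64°  ✓
  (5,6): δ = 136.34°  ·
  (5,7): δ = 91.69°  ·
  (6,7): δ = 135.35°  ·
antipodal pairs: 13

count = 13; pairs: (0,3), (0,4), (0,5), (1,3), (1,4), (1,5), (2,4), (2,5), (2,6), (2,7), (3,6), (3,7), (4,7)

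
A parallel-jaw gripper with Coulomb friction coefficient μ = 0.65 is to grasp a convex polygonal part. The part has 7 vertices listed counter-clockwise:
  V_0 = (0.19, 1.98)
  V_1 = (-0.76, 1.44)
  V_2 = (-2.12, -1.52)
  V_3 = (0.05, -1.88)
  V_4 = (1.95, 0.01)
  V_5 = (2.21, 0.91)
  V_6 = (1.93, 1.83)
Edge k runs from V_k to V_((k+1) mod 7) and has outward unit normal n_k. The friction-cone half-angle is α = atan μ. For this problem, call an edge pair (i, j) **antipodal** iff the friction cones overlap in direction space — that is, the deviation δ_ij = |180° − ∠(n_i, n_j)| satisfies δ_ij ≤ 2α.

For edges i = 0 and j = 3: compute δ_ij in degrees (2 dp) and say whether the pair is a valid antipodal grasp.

α = atan 0.65 = 33.02°;  2α = 66.05°
edge 0: e_0 = (-0.95, -0.54);  n_0 = (-0.4942, +0.8694)
edge 3: e_3 = (+1.90, +1.89);  n_3 = (+0.7052, -0.7090)
∠(n_0, n_3) = 164.77°
δ = |180° − 164.77°| = 15.23°
15.23° ≤ 2α = 66.05°  →  valid

δ = 15.23°, valid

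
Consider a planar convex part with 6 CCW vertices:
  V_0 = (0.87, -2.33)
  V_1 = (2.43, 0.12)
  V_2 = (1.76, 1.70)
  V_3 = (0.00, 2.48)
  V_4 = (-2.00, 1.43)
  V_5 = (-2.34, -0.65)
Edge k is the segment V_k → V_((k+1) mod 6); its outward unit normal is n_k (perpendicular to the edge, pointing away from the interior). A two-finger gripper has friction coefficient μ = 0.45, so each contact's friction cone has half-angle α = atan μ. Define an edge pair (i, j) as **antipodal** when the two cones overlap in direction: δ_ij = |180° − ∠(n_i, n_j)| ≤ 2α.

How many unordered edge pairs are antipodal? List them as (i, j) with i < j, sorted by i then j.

α = atan 0.45 = 24.23°;  2α = 48.46°
n_0 = (+0.8435, -0.5371)
n_1 = (+0.9206, +0.3904)
n_2 = (+0.4052, +0.9142)
n_3 = (-0.4648, +0.8854)
n_4 = (-0.9869, +0.1613)
n_5 = (-0.4637, -0.8860)
  (0,1): δ = 124.53°  ·
  (0,2): δ = 81.42°  ·
  (0,3): δ = 29.81°  ✓
  (0,4): δ = 23.20°  ✓
  (0,5): δ = 94.86°  ·
  (1,2): δ = 136.88°  ·
  (1,3): δ = 85.28°  ·
  (1,4): δ = 32.26°  ✓
  (1,5): δ = 39.39°  ✓
  (2,3): δ = 128.40°  ·
  (2,4): δ = 75.38°  ·
  (2,5): δ = 3.72°  ✓
  (3,4): δ = 126.98°  ·
  (3,5): δ = 55.33°  ·
  (4,5): δ = 108.34°  ·
antipodal pairs: 5

count = 5; pairs: (0,3), (0,4), (1,4), (1,5), (2,5)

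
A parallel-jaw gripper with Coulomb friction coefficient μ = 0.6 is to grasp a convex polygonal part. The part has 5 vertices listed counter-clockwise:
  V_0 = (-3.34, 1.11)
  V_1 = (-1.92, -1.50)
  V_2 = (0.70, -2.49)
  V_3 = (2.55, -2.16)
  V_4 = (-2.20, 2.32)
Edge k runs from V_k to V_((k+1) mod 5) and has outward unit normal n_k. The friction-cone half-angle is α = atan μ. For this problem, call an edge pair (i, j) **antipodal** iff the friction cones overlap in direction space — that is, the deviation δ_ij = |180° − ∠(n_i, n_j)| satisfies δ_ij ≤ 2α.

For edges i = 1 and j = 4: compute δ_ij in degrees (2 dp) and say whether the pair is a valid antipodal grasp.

δ = 67.41°, invalid

α = atan 0.6 = 30.96°;  2α = 61.93°
edge 1: e_1 = (+2.62, -0.99);  n_1 = (-0.3535, -0.9354)
edge 4: e_4 = (-1.14, -1.21);  n_4 = (-0.7278, +0.6857)
∠(n_1, n_4) = 112.59°
δ = |180° − 112.59°| = 67.41°
67.41° > 2α = 61.93°  →  invalid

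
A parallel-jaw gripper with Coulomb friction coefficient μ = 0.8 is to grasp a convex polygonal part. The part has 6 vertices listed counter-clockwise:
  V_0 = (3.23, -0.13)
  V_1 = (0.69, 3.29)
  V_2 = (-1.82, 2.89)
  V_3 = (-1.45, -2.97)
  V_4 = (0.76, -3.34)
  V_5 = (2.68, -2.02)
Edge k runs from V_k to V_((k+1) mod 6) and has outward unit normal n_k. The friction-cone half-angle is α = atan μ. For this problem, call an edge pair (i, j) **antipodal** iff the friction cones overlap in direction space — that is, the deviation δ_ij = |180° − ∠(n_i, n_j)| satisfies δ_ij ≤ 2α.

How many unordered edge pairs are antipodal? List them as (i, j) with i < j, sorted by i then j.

count = 7; pairs: (0,2), (0,3), (1,3), (1,4), (1,5), (2,4), (2,5)

α = atan 0.8 = 38.66°;  2α = 77.32°
n_0 = (+0.8028, +0.5962)
n_1 = (-0.1574, +0.9875)
n_2 = (-0.9980, -0.0630)
n_3 = (-0.1651, -0.9863)
n_4 = (+0.5665, -0.8240)
n_5 = (+0.9602, -0.2794)
  (0,1): δ = 117.55°  ·
  (0,2): δ = 32.99°  ✓
  (0,3): δ = 43.89°  ✓
  (0,4): δ = 87.91°  ·
  (0,5): δ = 127.17°  ·
  (1,2): δ = 95.44°  ·
  (1,3): δ = 18.56°  ✓
  (1,4): δ = 25.45°  ✓
  (1,5): δ = 64.72°  ✓
  (2,3): δ = 103.12°  ·
  (2,4): δ = 59.10°  ✓
  (2,5): δ = 19.84°  ✓
  (3,4): δ = 135.99°  ·
  (3,5): δ = 96.72°  ·
  (4,5): δ = 140.73°  ·
antipodal pairs: 7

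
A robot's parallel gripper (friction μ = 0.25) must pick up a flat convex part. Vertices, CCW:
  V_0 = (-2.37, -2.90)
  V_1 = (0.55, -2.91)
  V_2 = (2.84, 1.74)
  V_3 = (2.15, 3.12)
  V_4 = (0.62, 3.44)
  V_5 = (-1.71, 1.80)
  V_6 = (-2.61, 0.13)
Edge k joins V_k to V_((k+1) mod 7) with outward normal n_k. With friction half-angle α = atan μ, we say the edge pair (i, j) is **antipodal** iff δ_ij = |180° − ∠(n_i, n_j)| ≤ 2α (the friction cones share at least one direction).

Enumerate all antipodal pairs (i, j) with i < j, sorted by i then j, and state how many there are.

α = atan 0.25 = 14.04°;  2α = 28.07°
n_0 = (-0.0034, -1.0000)
n_1 = (+0.8971, -0.4418)
n_2 = (+0.8944, +0.4472)
n_3 = (+0.2047, +0.9788)
n_4 = (-0.5756, +0.8177)
n_5 = (-0.8803, +0.4744)
n_6 = (-0.9969, -0.0790)
  (0,1): δ = 116.02°  ·
  (0,2): δ = 63.24°  ·
  (0,3): δ = 11.62°  ✓
  (0,4): δ = 35.34°  ·
  (0,5): δ = 61.88°  ·
  (0,6): δ = 94.73°  ·
  (1,2): δ = 127.22°  ·
  (1,3): δ = 75.59°  ·
  (1,4): δ = 28.64°  ·
  (1,5): δ = 2.10°  ✓
  (1,6): δ = 30.75°  ·
  (2,3): δ = 128.38°  ·
  (2,4): δ = 81.42°  ·
  (2,5): δ = 54.89°  ·
  (2,6): δ = 22.04°  ✓
  (3,4): δ = 133.05°  ·
  (3,5): δ = 106.51°  ·
  (3,6): δ = 73.66°  ·
  (4,5): δ = 153.46°  ·
  (4,6): δ = 120.61°  ·
  (5,6): δ = 147.15°  ·
antipodal pairs: 3

count = 3; pairs: (0,3), (1,5), (2,6)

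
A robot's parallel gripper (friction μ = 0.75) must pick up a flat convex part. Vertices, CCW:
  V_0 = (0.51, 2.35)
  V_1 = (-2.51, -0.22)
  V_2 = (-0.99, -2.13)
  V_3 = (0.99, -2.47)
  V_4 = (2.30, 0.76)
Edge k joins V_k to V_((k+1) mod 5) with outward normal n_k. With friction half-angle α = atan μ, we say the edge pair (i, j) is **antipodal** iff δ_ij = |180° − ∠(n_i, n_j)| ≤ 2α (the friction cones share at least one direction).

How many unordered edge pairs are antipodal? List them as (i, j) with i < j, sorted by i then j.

count = 5; pairs: (0,2), (0,3), (1,3), (1,4), (2,4)

α = atan 0.75 = 36.87°;  2α = 73.74°
n_0 = (-0.6481, +0.7616)
n_1 = (-0.7825, -0.6227)
n_2 = (-0.1692, -0.9856)
n_3 = (+0.9267, -0.3758)
n_4 = (+0.6641, +0.7476)
  (0,1): δ = 91.88°  ·
  (0,2): δ = 50.14°  ✓
  (0,3): δ = 27.53°  ✓
  (0,4): δ = 97.99°  ·
  (1,2): δ = 138.26°  ·
  (1,3): δ = 60.59°  ✓
  (1,4): δ = 9.87°  ✓
  (2,3): δ = 102.33°  ·
  (2,4): δ = 31.87°  ✓
  (3,4): δ = 109.54°  ·
antipodal pairs: 5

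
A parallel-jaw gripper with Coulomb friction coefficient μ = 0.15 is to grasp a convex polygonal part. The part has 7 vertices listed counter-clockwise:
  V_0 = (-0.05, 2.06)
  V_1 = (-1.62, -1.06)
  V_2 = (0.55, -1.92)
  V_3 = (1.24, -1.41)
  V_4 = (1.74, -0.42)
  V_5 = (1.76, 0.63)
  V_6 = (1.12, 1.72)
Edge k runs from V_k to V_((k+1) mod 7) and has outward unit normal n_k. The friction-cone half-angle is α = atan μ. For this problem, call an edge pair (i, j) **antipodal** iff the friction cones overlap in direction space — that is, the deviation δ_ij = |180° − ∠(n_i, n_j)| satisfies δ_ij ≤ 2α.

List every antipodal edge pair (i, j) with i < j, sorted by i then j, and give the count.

α = atan 0.15 = 8.53°;  2α = 17.06°
n_0 = (-0.8933, +0.4495)
n_1 = (-0.3684, -0.9297)
n_2 = (+0.5944, -0.8042)
n_3 = (+0.8926, -0.4508)
n_4 = (+0.9998, -0.0190)
n_5 = (+0.8623, +0.5063)
n_6 = (+0.2791, +0.9603)
  (0,1): δ = 84.91°  ·
  (0,2): δ = 26.82°  ·
  (0,3): δ = 0.08°  ✓
  (0,4): δ = 25.62°  ·
  (0,5): δ = 57.13°  ·
  (0,6): δ = 100.51°  ·
  (1,2): δ = 121.91°  ·
  (1,3): δ = 95.18°  ·
  (1,4): δ = 69.47°  ·
  (1,5): δ = 37.96°  ·
  (1,6): δ = 5.42°  ✓
  (2,3): δ = 153.27°  ·
  (2,4): δ = 127.56°  ·
  (2,5): δ = 96.05°  ·
  (2,6): δ = 52.67°  ·
  (3,4): δ = 154.30°  ·
  (3,5): δ = 122.78°  ·
  (3,6): δ = 79.41°  ·
  (4,5): δ = 148.49°  ·
  (4,6): δ = 105.11°  ·
  (5,6): δ = 136.62°  ·
antipodal pairs: 2

count = 2; pairs: (0,3), (1,6)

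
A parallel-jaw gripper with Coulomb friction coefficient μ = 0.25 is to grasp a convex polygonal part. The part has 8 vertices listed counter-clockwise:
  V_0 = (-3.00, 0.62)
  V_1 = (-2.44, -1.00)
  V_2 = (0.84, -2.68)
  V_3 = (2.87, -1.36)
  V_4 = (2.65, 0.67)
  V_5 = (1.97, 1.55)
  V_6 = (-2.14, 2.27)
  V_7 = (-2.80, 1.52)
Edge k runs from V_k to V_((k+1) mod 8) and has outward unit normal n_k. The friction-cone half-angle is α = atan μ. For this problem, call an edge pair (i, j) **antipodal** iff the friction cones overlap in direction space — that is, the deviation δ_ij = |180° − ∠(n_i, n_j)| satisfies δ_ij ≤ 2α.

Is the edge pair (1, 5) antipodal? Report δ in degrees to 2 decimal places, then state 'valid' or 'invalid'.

δ = 17.18°, valid

α = atan 0.25 = 14.04°;  2α = 28.07°
edge 1: e_1 = (+3.28, -1.68);  n_1 = (-0.4559, -0.8900)
edge 5: e_5 = (-4.11, +0.72);  n_5 = (+0.1726, +0.9850)
∠(n_1, n_5) = 162.82°
δ = |180° − 162.82°| = 17.18°
17.18° ≤ 2α = 28.07°  →  valid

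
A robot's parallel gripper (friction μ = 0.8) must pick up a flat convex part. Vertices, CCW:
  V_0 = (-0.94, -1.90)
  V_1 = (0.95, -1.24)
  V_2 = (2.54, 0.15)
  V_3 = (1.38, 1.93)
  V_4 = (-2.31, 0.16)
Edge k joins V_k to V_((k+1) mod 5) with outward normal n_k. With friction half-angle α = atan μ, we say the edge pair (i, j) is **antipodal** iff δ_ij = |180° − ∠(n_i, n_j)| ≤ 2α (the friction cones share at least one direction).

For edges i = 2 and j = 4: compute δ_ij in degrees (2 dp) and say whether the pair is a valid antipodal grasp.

α = atan 0.8 = 38.66°;  2α = 77.32°
edge 2: e_2 = (-1.16, +1.78);  n_2 = (+0.8378, +0.5460)
edge 4: e_4 = (+1.37, -2.06);  n_4 = (-0.8327, -0.5538)
∠(n_2, n_4) = 179.47°
δ = |180° − 179.47°| = 0.53°
0.53° ≤ 2α = 77.32°  →  valid

δ = 0.53°, valid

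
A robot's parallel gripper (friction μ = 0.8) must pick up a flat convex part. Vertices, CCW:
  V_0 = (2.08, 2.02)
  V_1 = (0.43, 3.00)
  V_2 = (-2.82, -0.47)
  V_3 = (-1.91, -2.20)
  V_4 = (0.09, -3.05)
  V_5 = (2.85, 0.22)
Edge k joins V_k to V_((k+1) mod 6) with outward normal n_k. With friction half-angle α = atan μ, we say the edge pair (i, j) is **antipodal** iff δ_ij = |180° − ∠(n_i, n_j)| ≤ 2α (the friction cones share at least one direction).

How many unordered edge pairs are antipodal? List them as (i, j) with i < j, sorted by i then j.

count = 8; pairs: (0,2), (0,3), (1,3), (1,4), (1,5), (2,4), (2,5), (3,5)

α = atan 0.8 = 38.66°;  2α = 77.32°
n_0 = (+0.5107, +0.8598)
n_1 = (-0.7299, +0.6836)
n_2 = (-0.8850, -0.4655)
n_3 = (-0.3911, -0.9203)
n_4 = (+0.7642, -0.6450)
n_5 = (+0.9194, +0.3933)
  (0,1): δ = 102.42°  ·
  (0,2): δ = 31.55°  ✓
  (0,3): δ = 7.68°  ✓
  (0,4): δ = 80.54°  ·
  (0,5): δ = 143.87°  ·
  (1,2): δ = 109.13°  ·
  (1,3): δ = 69.90°  ✓
  (1,4): δ = 2.96°  ✓
  (1,5): δ = 66.29°  ✓
  (2,3): δ = 140.77°  ·
  (2,4): δ = 67.91°  ✓
  (2,5): δ = 4.58°  ✓
  (3,4): δ = 107.14°  ·
  (3,5): δ = 43.81°  ✓
  (4,5): δ = 116.67°  ·
antipodal pairs: 8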